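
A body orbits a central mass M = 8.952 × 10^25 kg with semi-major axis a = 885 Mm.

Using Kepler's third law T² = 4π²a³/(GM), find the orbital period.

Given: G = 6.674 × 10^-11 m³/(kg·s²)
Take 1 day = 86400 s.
M = 8.952 × 10^25 kg
GM = G × M = 6.674 × 10^-11 × 8.952 × 10^25 = 5.97456 × 10^15 m³/s²
a = 885 Mm = 8.85 × 10^8 m
a³ = 6.93154 × 10^26 m³
T = 2π √(a³/GM) = 2π √((6.93154 × 10^26) / (5.97456 × 10^15)) = 2π × 340613 s
T = 2.14014 × 10^6 s ≈ 24.77 days

Final answer: 24.77 days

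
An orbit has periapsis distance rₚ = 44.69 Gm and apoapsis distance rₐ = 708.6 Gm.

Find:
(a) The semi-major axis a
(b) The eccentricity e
rₚ = 44.69 Gm = 4.469 × 10^10 m
rₐ = 708.6 Gm = 7.086 × 10^11 m
(a) a = (rₚ + rₐ)/2 = 3.76645 × 10^11 m ≈ 376.6 Gm
(b) e = (rₐ − rₚ)/(rₐ + rₚ) = (6.6391 × 10^11) / (7.5329 × 10^11) = 0.881347

Final answer:
(a) a = 376.6 Gm
(b) e = 0.8813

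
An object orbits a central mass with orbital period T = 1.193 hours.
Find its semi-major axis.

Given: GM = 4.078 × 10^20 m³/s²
T = 1.193 hours = 4294.8 s
GM = 4.078 × 10^20 m³/s²
Kepler's third law: a³ = GM T² / (4π²)
T² = 1.84453 × 10^7 s²
a³ = (4.078 × 10^20) × (1.84453 × 10^7) / (4π²) = 1.90534 × 10^26 m³
a = (a³)^(1/3) = 5.75428 × 10^8 m ≈ 575.4 Mm

Final answer: 575.4 Mm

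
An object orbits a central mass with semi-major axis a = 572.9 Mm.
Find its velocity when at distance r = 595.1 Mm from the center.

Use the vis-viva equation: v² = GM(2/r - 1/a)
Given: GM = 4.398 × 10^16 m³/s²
a = 572.9 Mm = 5.729 × 10^8 m
r = 595.1 Mm = 5.951 × 10^8 m
GM = 4.398 × 10^16 m³/s²
2/r − 1/a = 3.36078 × 10^-9 − 1.74551 × 10^-9 = 1.61527 × 10^-9 m⁻¹
v² = GM (2/r − 1/a) = 7.10398 × 10^7 m²/s²
v = 8428.51 m/s ≈ 8.429 km/s

Final answer: 8.429 km/s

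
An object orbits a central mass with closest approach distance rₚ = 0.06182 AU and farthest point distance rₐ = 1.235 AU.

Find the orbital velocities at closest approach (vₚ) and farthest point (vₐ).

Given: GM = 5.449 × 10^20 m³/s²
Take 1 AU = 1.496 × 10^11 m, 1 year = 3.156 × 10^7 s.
rₚ = 0.06182 AU = 9.24827 × 10^9 m
rₐ = 1.235 AU = 1.84756 × 10^11 m
GM = 5.449 × 10^20 m³/s²
a = (rₚ + rₐ)/2 = 9.70021 × 10^10 m
Vis-viva: v² = GM (2/r − 1/a)
vₚ² = 5.449 × 10^20 × (2.16257 × 10^-10 − 1.03091 × 10^-11) = 1.12221 × 10^11 m²/s²
vₚ = 334994 m/s ≈ 70.67 AU/year
vₐ² = 5.449 × 10^20 × (1.08251 × 10^-11 − 1.03091 × 10^-11) = 2.81188 × 10^8 m²/s²
vₐ = 16768.7 m/s ≈ 3.538 AU/year

Final answer: vₚ = 70.67 AU/year, vₐ = 3.538 AU/year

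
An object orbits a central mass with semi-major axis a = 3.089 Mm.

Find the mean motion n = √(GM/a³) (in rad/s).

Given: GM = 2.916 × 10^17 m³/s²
a = 3.089 Mm = 3.089 × 10^6 m
GM = 2.916 × 10^17 m³/s²
a³ = 2.9475 × 10^19 m³
GM/a³ = (2.916 × 10^17) / (2.9475 × 10^19) = 0.00989313 s⁻²
n = √(GM/a³) = 0.0994642 rad/s ≈ 0.09946 rad/s

Final answer: n = 0.09946 rad/s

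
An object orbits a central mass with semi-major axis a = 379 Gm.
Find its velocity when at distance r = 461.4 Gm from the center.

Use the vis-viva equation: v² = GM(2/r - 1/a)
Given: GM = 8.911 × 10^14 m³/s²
a = 379 Gm = 3.79 × 10^11 m
r = 461.4 Gm = 4.614 × 10^11 m
GM = 8.911 × 10^14 m³/s²
2/r − 1/a = 4.33463 × 10^-12 − 2.63852 × 10^-12 = 1.69611 × 10^-12 m⁻¹
v² = GM (2/r − 1/a) = 1511.4 m²/s²
v = 38.8768 m/s ≈ 38.88 m/s

Final answer: 38.88 m/s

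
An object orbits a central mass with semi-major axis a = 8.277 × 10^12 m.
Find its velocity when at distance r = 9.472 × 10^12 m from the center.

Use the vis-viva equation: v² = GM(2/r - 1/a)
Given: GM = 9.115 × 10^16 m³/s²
a = 8.277 × 10^12 m
r = 9.472 × 10^12 m
GM = 9.115 × 10^16 m³/s²
2/r − 1/a = 2.11149 × 10^-13 − 1.20817 × 10^-13 = 9.03319 × 10^-14 m⁻¹
v² = GM (2/r − 1/a) = 8233.76 m²/s²
v = 90.74 m/s ≈ 90.74 m/s

Final answer: 90.74 m/s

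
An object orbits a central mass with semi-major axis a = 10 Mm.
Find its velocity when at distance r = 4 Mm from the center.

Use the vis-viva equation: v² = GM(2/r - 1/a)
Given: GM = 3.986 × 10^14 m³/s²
a = 10 Mm = 1 × 10^7 m
r = 4 Mm = 4 × 10^6 m
GM = 3.986 × 10^14 m³/s²
2/r − 1/a = 5 × 10^-7 − 1 × 10^-7 = 4 × 10^-7 m⁻¹
v² = GM (2/r − 1/a) = 1.5944 × 10^8 m²/s²
v = 12627 m/s ≈ 12.63 km/s

Final answer: 12.63 km/s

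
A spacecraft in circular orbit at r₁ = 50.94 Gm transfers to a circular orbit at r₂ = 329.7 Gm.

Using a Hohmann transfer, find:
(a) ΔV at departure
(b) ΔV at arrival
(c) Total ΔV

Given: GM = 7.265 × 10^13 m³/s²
r₁ = 50.94 Gm = 5.094 × 10^10 m
r₂ = 329.7 Gm = 3.297 × 10^11 m
GM = 7.265 × 10^13 m³/s²
Transfer ellipse: a_t = (r₁ + r₂)/2 = 1.9032 × 10^11 m
Circular speed at r₁: v₁ = √(GM/r₁) = 37.7649 m/s
Transfer speed at r₁ (periapsis): v₁ₜ = √(GM(2/r₁ − 1/a_t)) = 49.7056 m/s
(a) ΔV₁ = v₁ₜ − v₁ = 11.9407 m/s ≈ 11.94 m/s
Circular speed at r₂: v₂ = √(GM/r₂) = 14.8443 m/s
Transfer speed at r₂ (apoapsis): v₂ₜ = √(GM(2/r₂ − 1/a_t)) = 7.67972 m/s
(b) ΔV₂ = v₂ − v₂ₜ = 7.16453 m/s ≈ 7.165 m/s
(c) ΔV_total = ΔV₁ + ΔV₂ = 19.1053 m/s ≈ 19.11 m/s

Final answer:
(a) ΔV₁ = 11.94 m/s
(b) ΔV₂ = 7.165 m/s
(c) ΔV_total = 19.11 m/s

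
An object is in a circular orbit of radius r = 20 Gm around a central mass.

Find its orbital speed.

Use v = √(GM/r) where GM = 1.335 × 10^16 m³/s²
r = 20 Gm = 2 × 10^10 m
GM = 1.335 × 10^16 m³/s²
GM/r = (1.335 × 10^16) / (2 × 10^10) = 667500 m²/s²
v = √(GM/r) = 817.007 m/s ≈ 817 m/s

Final answer: 817 m/s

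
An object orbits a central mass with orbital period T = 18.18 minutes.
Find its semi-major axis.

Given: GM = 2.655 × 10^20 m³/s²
T = 18.18 minutes = 1090.8 s
GM = 2.655 × 10^20 m³/s²
Kepler's third law: a³ = GM T² / (4π²)
T² = 1.18984 × 10^6 s²
a³ = (2.655 × 10^20) × (1.18984 × 10^6) / (4π²) = 8.00194 × 10^24 m³
a = (a³)^(1/3) = 2.00016 × 10^8 m ≈ 200 Mm

Final answer: 200 Mm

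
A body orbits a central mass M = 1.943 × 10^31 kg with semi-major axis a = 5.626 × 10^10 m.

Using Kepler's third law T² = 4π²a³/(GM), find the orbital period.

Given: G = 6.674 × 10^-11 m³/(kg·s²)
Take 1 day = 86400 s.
M = 1.943 × 10^31 kg
GM = G × M = 6.674 × 10^-11 × 1.943 × 10^31 = 1.29676 × 10^21 m³/s²
a = 5.626 × 10^10 m
a³ = 1.78073 × 10^32 m³
T = 2π √(a³/GM) = 2π √((1.78073 × 10^32) / (1.29676 × 10^21)) = 2π × 370570 s
T = 2.32836 × 10^6 s ≈ 26.95 days

Final answer: 26.95 days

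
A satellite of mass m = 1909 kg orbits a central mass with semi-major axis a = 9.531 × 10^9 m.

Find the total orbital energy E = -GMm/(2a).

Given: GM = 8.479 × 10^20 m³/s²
a = 9.531 × 10^9 m
GM = 8.479 × 10^20 m³/s²
2a = 1.9062 × 10^10 m
GMm = 8.479 × 10^20 × 1909 = 1.61864 × 10^24 m³·kg/s²
E = −GMm/(2a) = -8.49145 × 10^13 J ≈ -84.91 TJ

Final answer: -84.91 TJ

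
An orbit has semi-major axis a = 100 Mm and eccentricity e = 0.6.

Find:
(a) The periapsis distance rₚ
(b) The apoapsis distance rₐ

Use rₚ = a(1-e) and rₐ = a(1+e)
a = 100 Mm = 1 × 10^8 m
e = 0.6:  1 − e = 0.4,  1 + e = 1.6
(a) rₚ = a(1 − e) = 1 × 10^8 m × 0.4 = 4 × 10^7 m ≈ 40 Mm
(b) rₐ = a(1 + e) = 1 × 10^8 m × 1.6 = 1.6 × 10^8 m ≈ 160 Mm

Final answer:
(a) rₚ = 40 Mm
(b) rₐ = 160 Mm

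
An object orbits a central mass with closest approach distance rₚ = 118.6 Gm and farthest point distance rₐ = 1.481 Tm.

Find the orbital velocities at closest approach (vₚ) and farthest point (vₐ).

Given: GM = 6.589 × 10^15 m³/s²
rₚ = 118.6 Gm = 1.186 × 10^11 m
rₐ = 1.481 Tm = 1.481 × 10^12 m
GM = 6.589 × 10^15 m³/s²
a = (rₚ + rₐ)/2 = 7.998 × 10^11 m
Vis-viva: v² = GM (2/r − 1/a)
vₚ² = 6.589 × 10^15 × (1.68634 × 10^-11 − 1.25031 × 10^-12) = 102875 m²/s²
vₚ = 320.741 m/s ≈ 320.7 m/s
vₐ² = 6.589 × 10^15 × (1.35044 × 10^-12 − 1.25031 × 10^-12) = 659.732 m²/s²
vₐ = 25.6853 m/s ≈ 25.69 m/s

Final answer: vₚ = 320.7 m/s, vₐ = 25.69 m/s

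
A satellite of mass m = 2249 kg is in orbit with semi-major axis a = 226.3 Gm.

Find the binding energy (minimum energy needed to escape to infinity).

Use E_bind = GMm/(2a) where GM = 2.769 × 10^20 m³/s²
a = 226.3 Gm = 2.263 × 10^11 m
GM = 2.769 × 10^20 m³/s²
m = 2249 kg
GMm = 2.769 × 10^20 × 2249 = 6.22748 × 10^23 m³·kg/s²
2a = 4.526 × 10^11 m
E_bind = GMm/(2a) = 1.37593 × 10^12 J ≈ 1.376 TJ

Final answer: 1.376 TJ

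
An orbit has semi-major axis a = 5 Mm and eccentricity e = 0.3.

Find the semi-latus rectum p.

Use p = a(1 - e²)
a = 5 Mm = 5 × 10^6 m
e = 0.3,  e² = 0.09,  1 − e² = 0.91
p = a(1 − e²) = 5 × 10^6 m × 0.91 = 4.55 × 10^6 m ≈ 4.55 Mm

Final answer: p = 4.55 Mm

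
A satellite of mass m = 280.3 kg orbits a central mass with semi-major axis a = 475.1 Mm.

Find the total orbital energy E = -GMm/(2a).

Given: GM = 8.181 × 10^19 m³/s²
a = 475.1 Mm = 4.751 × 10^8 m
GM = 8.181 × 10^19 m³/s²
2a = 9.502 × 10^8 m
GMm = 8.181 × 10^19 × 280.3 = 2.29313 × 10^22 m³·kg/s²
E = −GMm/(2a) = -2.41332 × 10^13 J ≈ -24.13 TJ

Final answer: -24.13 TJ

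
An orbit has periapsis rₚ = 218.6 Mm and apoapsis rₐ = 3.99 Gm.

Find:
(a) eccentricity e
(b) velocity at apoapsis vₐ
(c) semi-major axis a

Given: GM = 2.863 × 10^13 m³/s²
rₚ = 218.6 Mm = 2.186 × 10^8 m
rₐ = 3.99 Gm = 3.99 × 10^9 m
GM = 2.863 × 10^13 m³/s²
a = (rₚ + rₐ)/2 = 2.1043 × 10^9 m
e = (rₐ − rₚ)/(rₐ + rₚ) = (3.7714 × 10^9) / (4.2086 × 10^9) = 0.896117
(a) e = 0.896117 ≈ 0.8961
(b) vₐ² = GM (2/rₐ − 1/a) = 2.863 × 10^13 × (5.01253 × 10^-10 − 4.75217 × 10^-10) = 745.403 m²/s²;  vₐ = 27.3021 m/s ≈ 27.3 m/s
(c) a = 2.1043 × 10^9 m ≈ 2.104 Gm

Final answer:
(a) eccentricity e = 0.8961
(b) velocity at apoapsis vₐ = 27.3 m/s
(c) semi-major axis a = 2.104 Gm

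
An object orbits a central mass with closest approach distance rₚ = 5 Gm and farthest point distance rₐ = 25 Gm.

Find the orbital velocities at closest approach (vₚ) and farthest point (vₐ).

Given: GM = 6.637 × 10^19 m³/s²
rₚ = 5 Gm = 5 × 10^9 m
rₐ = 25 Gm = 2.5 × 10^10 m
GM = 6.637 × 10^19 m³/s²
a = (rₚ + rₐ)/2 = 1.5 × 10^10 m
Vis-viva: v² = GM (2/r − 1/a)
vₚ² = 6.637 × 10^19 × (4 × 10^-10 − 6.66667 × 10^-11) = 2.21233 × 10^10 m²/s²
vₚ = 148739 m/s ≈ 148.7 km/s
vₐ² = 6.637 × 10^19 × (8 × 10^-11 − 6.66667 × 10^-11) = 8.84933 × 10^8 m²/s²
vₐ = 29747.8 m/s ≈ 29.75 km/s

Final answer: vₚ = 148.7 km/s, vₐ = 29.75 km/s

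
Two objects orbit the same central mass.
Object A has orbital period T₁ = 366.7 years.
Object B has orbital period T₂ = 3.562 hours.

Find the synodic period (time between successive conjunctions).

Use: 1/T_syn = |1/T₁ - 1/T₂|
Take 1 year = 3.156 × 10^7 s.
T₁ = 366.7 years = 1.15731 × 10^10 s
T₂ = 3.562 hours = 12823.2 s
1/T₁ = 8.64076 × 10^-11 s⁻¹
1/T₂ = 7.79837 × 10^-5 s⁻¹
|1/T₁ − 1/T₂| = 7.79836 × 10^-5 s⁻¹
T_syn = 1 / |1/T₁ − 1/T₂| = 12823.2 s ≈ 3.562 hours

Final answer: T_syn = 3.562 hours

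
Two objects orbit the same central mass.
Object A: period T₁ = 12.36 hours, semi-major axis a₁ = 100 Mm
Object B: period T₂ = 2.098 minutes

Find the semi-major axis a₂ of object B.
T₁ = 12.36 hours = 44496 s
T₂ = 2.098 minutes = 125.88 s
a₁ = 100 Mm = 1 × 10^8 m
Kepler's third law: (T₂/T₁)² = (a₂/a₁)³  ⇒  a₂ = a₁ (T₂/T₁)^(2/3)
T₂/T₁ = 0.00282902
(T₂/T₁)^(2/3) = 0.0200028
a₂ = 1 × 10^8 m × 0.0200028 = 2.00028 × 10^6 m ≈ 2 Mm

Final answer: a₂ = 2 Mm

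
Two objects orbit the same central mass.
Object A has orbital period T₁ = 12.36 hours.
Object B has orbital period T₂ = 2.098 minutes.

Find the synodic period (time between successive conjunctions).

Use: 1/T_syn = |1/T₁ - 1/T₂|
T₁ = 12.36 hours = 44496 s
T₂ = 2.098 minutes = 125.88 s
1/T₁ = 2.24739 × 10^-5 s⁻¹
1/T₂ = 0.00794407 s⁻¹
|1/T₁ − 1/T₂| = 0.0079216 s⁻¹
T_syn = 1 / |1/T₁ − 1/T₂| = 126.237 s ≈ 2.104 minutes

Final answer: T_syn = 2.104 minutes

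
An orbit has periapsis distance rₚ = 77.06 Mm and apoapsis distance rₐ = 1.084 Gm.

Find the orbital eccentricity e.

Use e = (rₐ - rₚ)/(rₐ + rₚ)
rₚ = 77.06 Mm = 7.706 × 10^7 m
rₐ = 1.084 Gm = 1.084 × 10^9 m
rₐ − rₚ = 1.00694 × 10^9 m
rₐ + rₚ = 1.16106 × 10^9 m
e = (rₐ − rₚ)/(rₐ + rₚ) = 0.867259

Final answer: e = 0.8673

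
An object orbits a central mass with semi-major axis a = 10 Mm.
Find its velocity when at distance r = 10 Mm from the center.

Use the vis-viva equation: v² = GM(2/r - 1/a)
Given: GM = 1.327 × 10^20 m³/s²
a = 10 Mm = 1 × 10^7 m
r = 10 Mm = 1 × 10^7 m
GM = 1.327 × 10^20 m³/s²
2/r − 1/a = 2 × 10^-7 − 1 × 10^-7 = 1 × 10^-7 m⁻¹
v² = GM (2/r − 1/a) = 1.327 × 10^13 m²/s²
v = 3.6428 × 10^6 m/s ≈ 3643 km/s

Final answer: 3643 km/s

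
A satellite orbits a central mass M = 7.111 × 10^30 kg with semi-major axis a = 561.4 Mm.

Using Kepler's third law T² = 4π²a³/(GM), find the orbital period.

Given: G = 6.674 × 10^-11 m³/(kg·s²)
M = 7.111 × 10^30 kg
GM = G × M = 6.674 × 10^-11 × 7.111 × 10^30 = 4.74588 × 10^20 m³/s²
a = 561.4 Mm = 5.614 × 10^8 m
a³ = 1.76936 × 10^26 m³
T = 2π √(a³/GM) = 2π √((1.76936 × 10^26) / (4.74588 × 10^20)) = 2π × 610.591 s
T = 3836.45 s ≈ 1.066 hours

Final answer: 1.066 hours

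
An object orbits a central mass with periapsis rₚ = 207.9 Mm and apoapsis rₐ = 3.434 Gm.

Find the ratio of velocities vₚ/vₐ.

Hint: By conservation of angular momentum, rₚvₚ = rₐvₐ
rₚ = 207.9 Mm = 2.079 × 10^8 m
rₐ = 3.434 Gm = 3.434 × 10^9 m
rₚvₚ = rₐvₐ  ⇒  vₚ/vₐ = rₐ/rₚ
vₚ/vₐ = (3.434 × 10^9) / (2.079 × 10^8) = 16.5176

Final answer: vₚ/vₐ = 16.52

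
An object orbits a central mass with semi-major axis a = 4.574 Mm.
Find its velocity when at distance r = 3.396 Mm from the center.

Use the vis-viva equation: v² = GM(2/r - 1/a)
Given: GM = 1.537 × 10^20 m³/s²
a = 4.574 Mm = 4.574 × 10^6 m
r = 3.396 Mm = 3.396 × 10^6 m
GM = 1.537 × 10^20 m³/s²
2/r − 1/a = 5.88928 × 10^-7 − 2.18627 × 10^-7 = 3.70301 × 10^-7 m⁻¹
v² = GM (2/r − 1/a) = 5.69153 × 10^13 m²/s²
v = 7.54422 × 10^6 m/s ≈ 7544 km/s

Final answer: 7544 km/s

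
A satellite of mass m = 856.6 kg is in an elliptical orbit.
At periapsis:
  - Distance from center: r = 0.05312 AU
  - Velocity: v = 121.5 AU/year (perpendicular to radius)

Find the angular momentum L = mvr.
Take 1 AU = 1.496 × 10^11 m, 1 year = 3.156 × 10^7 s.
r = 0.05312 AU = 7.94675 × 10^9 m
v = 121.5 AU/year = 575932 m/s
vr = 575932 × 7.94675 × 10^9 = 4.57679 × 10^15 m²/s
L = m × vr = 856.6 × 4.57679 × 10^15 = 3.92047 × 10^18 kg·m²/s ≈ 3.92 × 10^18 kg·m²/s

Final answer: L = 3.92 × 10^18 kg·m²/s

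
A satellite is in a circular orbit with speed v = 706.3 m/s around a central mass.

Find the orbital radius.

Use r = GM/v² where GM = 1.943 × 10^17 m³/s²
v = 706.3 m/s
GM = 1.943 × 10^17 m³/s²
v² = 498860 m²/s²
r = GM/v² = (1.943 × 10^17) / 498860 = 3.89488 × 10^11 m ≈ 389.5 Gm

Final answer: 389.5 Gm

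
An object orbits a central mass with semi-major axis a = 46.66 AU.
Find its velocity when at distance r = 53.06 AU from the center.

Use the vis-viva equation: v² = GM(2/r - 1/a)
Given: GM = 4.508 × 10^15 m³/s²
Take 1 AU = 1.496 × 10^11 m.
a = 46.66 AU = 6.98034 × 10^12 m
r = 53.06 AU = 7.93778 × 10^12 m
GM = 4.508 × 10^15 m³/s²
2/r − 1/a = 2.5196 × 10^-13 − 1.4326 × 10^-13 = 1.087 × 10^-13 m⁻¹
v² = GM (2/r − 1/a) = 490.02 m²/s²
v = 22.1364 m/s ≈ 22.14 m/s

Final answer: 22.14 m/s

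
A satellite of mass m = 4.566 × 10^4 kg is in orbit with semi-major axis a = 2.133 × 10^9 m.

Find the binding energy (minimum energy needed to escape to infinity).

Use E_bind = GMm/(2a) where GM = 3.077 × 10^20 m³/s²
a = 2.133 × 10^9 m
GM = 3.077 × 10^20 m³/s²
m = 4.566 × 10^4 kg
GMm = 3.077 × 10^20 × 45660 = 1.40496 × 10^25 m³·kg/s²
2a = 4.266 × 10^9 m
E_bind = GMm/(2a) = 3.29339 × 10^15 J ≈ 3.293 PJ

Final answer: 3.293 PJ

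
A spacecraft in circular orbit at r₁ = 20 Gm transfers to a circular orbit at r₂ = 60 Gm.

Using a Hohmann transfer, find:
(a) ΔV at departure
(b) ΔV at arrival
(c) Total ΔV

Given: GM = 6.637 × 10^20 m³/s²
r₁ = 20 Gm = 2 × 10^10 m
r₂ = 60 Gm = 6 × 10^10 m
GM = 6.637 × 10^20 m³/s²
Transfer ellipse: a_t = (r₁ + r₂)/2 = 4 × 10^10 m
Circular speed at r₁: v₁ = √(GM/r₁) = 182168 m/s
Transfer speed at r₁ (periapsis): v₁ₜ = √(GM(2/r₁ − 1/a_t)) = 223109 m/s
(a) ΔV₁ = v₁ₜ − v₁ = 40941.2 m/s ≈ 40.94 km/s
Circular speed at r₂: v₂ = √(GM/r₂) = 105174 m/s
Transfer speed at r₂ (apoapsis): v₂ₜ = √(GM(2/r₂ − 1/a_t)) = 74369.6 m/s
(b) ΔV₂ = v₂ − v₂ₜ = 30804.9 m/s ≈ 30.8 km/s
(c) ΔV_total = ΔV₁ + ΔV₂ = 71746.1 m/s ≈ 71.75 km/s

Final answer:
(a) ΔV₁ = 40.94 km/s
(b) ΔV₂ = 30.8 km/s
(c) ΔV_total = 71.75 km/s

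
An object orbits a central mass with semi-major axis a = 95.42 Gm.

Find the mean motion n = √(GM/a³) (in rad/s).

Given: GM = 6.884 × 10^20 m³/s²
a = 95.42 Gm = 9.542 × 10^10 m
GM = 6.884 × 10^20 m³/s²
a³ = 8.68797 × 10^32 m³
GM/a³ = (6.884 × 10^20) / (8.68797 × 10^32) = 7.9236 × 10^-13 s⁻²
n = √(GM/a³) = 8.90146 × 10^-7 rad/s ≈ 8.901 × 10^-7 rad/s

Final answer: n = 8.901 × 10^-7 rad/s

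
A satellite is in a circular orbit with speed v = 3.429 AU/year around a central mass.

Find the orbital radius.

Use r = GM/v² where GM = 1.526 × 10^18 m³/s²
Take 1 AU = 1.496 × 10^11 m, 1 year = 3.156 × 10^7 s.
v = 3.429 AU/year = 16254.1 m/s
GM = 1.526 × 10^18 m³/s²
v² = 2.64195 × 10^8 m²/s²
r = GM/v² = (1.526 × 10^18) / (2.64195 × 10^8) = 5.77604 × 10^9 m ≈ 0.03861 AU

Final answer: 0.03861 AU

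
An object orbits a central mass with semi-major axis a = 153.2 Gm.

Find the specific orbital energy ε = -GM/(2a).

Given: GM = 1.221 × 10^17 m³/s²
a = 153.2 Gm = 1.532 × 10^11 m
GM = 1.221 × 10^17 m³/s²
2a = 3.064 × 10^11 m
ε = −GM/(2a) = -398499 J/kg ≈ -398.5 kJ/kg

Final answer: -398.5 kJ/kg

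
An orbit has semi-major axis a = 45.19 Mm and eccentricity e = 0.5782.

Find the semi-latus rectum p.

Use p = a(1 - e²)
a = 45.19 Mm = 4.519 × 10^7 m
e = 0.5782,  e² = 0.334315,  1 − e² = 0.665685
p = a(1 − e²) = 4.519 × 10^7 m × 0.665685 = 3.00823 × 10^7 m ≈ 30.08 Mm

Final answer: p = 30.08 Mm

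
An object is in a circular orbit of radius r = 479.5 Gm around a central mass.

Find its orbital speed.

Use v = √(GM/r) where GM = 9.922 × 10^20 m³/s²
r = 479.5 Gm = 4.795 × 10^11 m
GM = 9.922 × 10^20 m³/s²
GM/r = (9.922 × 10^20) / (4.795 × 10^11) = 2.06924 × 10^9 m²/s²
v = √(GM/r) = 45488.9 m/s ≈ 45.49 km/s

Final answer: 45.49 km/s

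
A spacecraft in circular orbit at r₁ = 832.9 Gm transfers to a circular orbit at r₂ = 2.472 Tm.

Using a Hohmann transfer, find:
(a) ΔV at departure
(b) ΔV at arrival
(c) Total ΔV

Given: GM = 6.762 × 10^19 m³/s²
r₁ = 832.9 Gm = 8.329 × 10^11 m
r₂ = 2.472 Tm = 2.472 × 10^12 m
GM = 6.762 × 10^19 m³/s²
Transfer ellipse: a_t = (r₁ + r₂)/2 = 1.65245 × 10^12 m
Circular speed at r₁: v₁ = √(GM/r₁) = 9010.34 m/s
Transfer speed at r₁ (periapsis): v₁ₜ = √(GM(2/r₁ − 1/a_t)) = 11020.5 m/s
(a) ΔV₁ = v₁ₜ − v₁ = 2010.16 m/s ≈ 2.01 km/s
Circular speed at r₂: v₂ = √(GM/r₂) = 5230.14 m/s
Transfer speed at r₂ (apoapsis): v₂ₜ = √(GM(2/r₂ − 1/a_t)) = 3713.18 m/s
(b) ΔV₂ = v₂ − v₂ₜ = 1516.96 m/s ≈ 1.517 km/s
(c) ΔV_total = ΔV₁ + ΔV₂ = 3527.12 m/s ≈ 3.527 km/s

Final answer:
(a) ΔV₁ = 2.01 km/s
(b) ΔV₂ = 1.517 km/s
(c) ΔV_total = 3.527 km/s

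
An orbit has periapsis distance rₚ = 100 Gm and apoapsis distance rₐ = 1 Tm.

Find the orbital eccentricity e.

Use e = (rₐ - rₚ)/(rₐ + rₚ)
rₚ = 100 Gm = 1 × 10^11 m
rₐ = 1 Tm = 1 × 10^12 m
rₐ − rₚ = 9 × 10^11 m
rₐ + rₚ = 1.1 × 10^12 m
e = (rₐ − rₚ)/(rₐ + rₚ) = 0.818182

Final answer: e = 0.8182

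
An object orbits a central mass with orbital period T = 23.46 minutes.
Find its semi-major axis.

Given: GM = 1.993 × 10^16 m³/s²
T = 23.46 minutes = 1407.6 s
GM = 1.993 × 10^16 m³/s²
Kepler's third law: a³ = GM T² / (4π²)
T² = 1.98134 × 10^6 s²
a³ = (1.993 × 10^16) × (1.98134 × 10^6) / (4π²) = 1.00024 × 10^21 m³
a = (a³)^(1/3) = 1.00008 × 10^7 m ≈ 10 Mm

Final answer: 10 Mm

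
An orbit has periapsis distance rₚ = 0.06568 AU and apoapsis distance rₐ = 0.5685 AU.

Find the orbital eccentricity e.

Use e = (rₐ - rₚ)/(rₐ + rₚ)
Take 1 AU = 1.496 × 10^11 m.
rₚ = 0.06568 AU = 9.82573 × 10^9 m
rₐ = 0.5685 AU = 8.50476 × 10^10 m
rₐ − rₚ = 7.52219 × 10^10 m
rₐ + rₚ = 9.48733 × 10^10 m
e = (rₐ − rₚ)/(rₐ + rₚ) = 0.792866

Final answer: e = 0.7929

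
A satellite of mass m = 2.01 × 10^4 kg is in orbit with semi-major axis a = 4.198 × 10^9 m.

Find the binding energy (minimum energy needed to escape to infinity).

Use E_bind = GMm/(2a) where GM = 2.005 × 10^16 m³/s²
a = 4.198 × 10^9 m
GM = 2.005 × 10^16 m³/s²
m = 2.01 × 10^4 kg
GMm = 2.005 × 10^16 × 20100 = 4.03005 × 10^20 m³·kg/s²
2a = 8.396 × 10^9 m
E_bind = GMm/(2a) = 4.79996 × 10^10 J ≈ 48 GJ

Final answer: 48 GJ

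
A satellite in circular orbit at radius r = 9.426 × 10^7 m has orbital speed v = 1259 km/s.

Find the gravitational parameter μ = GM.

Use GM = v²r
r = 9.426 × 10^7 m
v = 1259 km/s = 1.259 × 10^6 m/s
v² = 1.58508 × 10^12 m²/s²
GM = v²r = 1.58508 × 10^12 × 9.426 × 10^7 = 1.4941 × 10^20 m³/s²
GM ≈ 1.494 × 10^20 m³/s²

Final answer: GM = 1.494 × 10^20 m³/s²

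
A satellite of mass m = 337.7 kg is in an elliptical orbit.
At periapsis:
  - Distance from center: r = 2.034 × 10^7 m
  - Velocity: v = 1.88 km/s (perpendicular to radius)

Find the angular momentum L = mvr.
r = 2.034 × 10^7 m
v = 1.88 km/s = 1880 m/s
vr = 1880 × 2.034 × 10^7 = 3.82392 × 10^10 m²/s
L = m × vr = 337.7 × 3.82392 × 10^10 = 1.29134 × 10^13 kg·m²/s ≈ 1.291 × 10^13 kg·m²/s

Final answer: L = 1.291 × 10^13 kg·m²/s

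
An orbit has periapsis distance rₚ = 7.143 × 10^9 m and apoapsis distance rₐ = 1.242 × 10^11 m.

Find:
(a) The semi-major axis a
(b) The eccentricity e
rₚ = 7.143 × 10^9 m
rₐ = 1.242 × 10^11 m
(a) a = (rₚ + rₐ)/2 = 6.56715 × 10^10 m ≈ 6.567 × 10^10 m
(b) e = (rₐ − rₚ)/(rₐ + rₚ) = (1.17057 × 10^11) / (1.31343 × 10^11) = 0.891231

Final answer:
(a) a = 6.567 × 10^10 m
(b) e = 0.8912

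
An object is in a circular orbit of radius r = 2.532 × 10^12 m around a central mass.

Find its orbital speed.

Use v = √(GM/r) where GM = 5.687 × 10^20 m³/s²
r = 2.532 × 10^12 m
GM = 5.687 × 10^20 m³/s²
GM/r = (5.687 × 10^20) / (2.532 × 10^12) = 2.24605 × 10^8 m²/s²
v = √(GM/r) = 14986.8 m/s ≈ 14.99 km/s

Final answer: 14.99 km/s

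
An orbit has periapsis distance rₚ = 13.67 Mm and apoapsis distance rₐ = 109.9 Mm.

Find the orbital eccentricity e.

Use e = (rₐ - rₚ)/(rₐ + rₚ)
rₚ = 13.67 Mm = 1.367 × 10^7 m
rₐ = 109.9 Mm = 1.099 × 10^8 m
rₐ − rₚ = 9.623 × 10^7 m
rₐ + rₚ = 1.2357 × 10^8 m
e = (rₐ − rₚ)/(rₐ + rₚ) = 0.778749

Final answer: e = 0.7787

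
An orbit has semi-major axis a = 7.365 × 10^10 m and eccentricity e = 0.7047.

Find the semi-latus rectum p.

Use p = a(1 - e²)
a = 7.365 × 10^10 m
e = 0.7047,  e² = 0.496602,  1 − e² = 0.503398
p = a(1 − e²) = 7.365 × 10^10 m × 0.503398 = 3.70753 × 10^10 m ≈ 3.708 × 10^10 m

Final answer: p = 3.708 × 10^10 m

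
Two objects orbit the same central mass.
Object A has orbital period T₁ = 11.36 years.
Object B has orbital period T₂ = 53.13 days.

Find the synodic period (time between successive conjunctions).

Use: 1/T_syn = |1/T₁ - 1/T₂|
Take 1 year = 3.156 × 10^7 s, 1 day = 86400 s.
T₁ = 11.36 years = 3.58522 × 10^8 s
T₂ = 53.13 days = 4.59043 × 10^6 s
1/T₁ = 2.78923 × 10^-9 s⁻¹
1/T₂ = 2.17844 × 10^-7 s⁻¹
|1/T₁ − 1/T₂| = 2.15055 × 10^-7 s⁻¹
T_syn = 1 / |1/T₁ − 1/T₂| = 4.64997 × 10^6 s ≈ 53.82 days

Final answer: T_syn = 53.82 days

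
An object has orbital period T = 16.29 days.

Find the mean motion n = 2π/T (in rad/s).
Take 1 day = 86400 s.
T = 16.29 days = 1.40746 × 10^6 s
n = 2π / (1.40746 × 10^6 s) = 4.46421 × 10^-6 rad/s ≈ 4.464 × 10^-6 rad/s

Final answer: n = 4.464 × 10^-6 rad/s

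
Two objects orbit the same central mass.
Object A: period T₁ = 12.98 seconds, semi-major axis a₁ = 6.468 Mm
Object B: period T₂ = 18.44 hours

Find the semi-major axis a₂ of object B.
T₁ = 12.98 seconds
T₂ = 18.44 hours = 66384 s
a₁ = 6.468 Mm = 6.468 × 10^6 m
Kepler's third law: (T₂/T₁)² = (a₂/a₁)³  ⇒  a₂ = a₁ (T₂/T₁)^(2/3)
T₂/T₁ = 5114.33
(T₂/T₁)^(2/3) = 296.842
a₂ = 6.468 × 10^6 m × 296.842 = 1.91998 × 10^9 m ≈ 1.92 Gm

Final answer: a₂ = 1.92 Gm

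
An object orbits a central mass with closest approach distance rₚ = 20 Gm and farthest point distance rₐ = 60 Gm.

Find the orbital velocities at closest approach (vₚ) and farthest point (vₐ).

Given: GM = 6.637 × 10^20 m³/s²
rₚ = 20 Gm = 2 × 10^10 m
rₐ = 60 Gm = 6 × 10^10 m
GM = 6.637 × 10^20 m³/s²
a = (rₚ + rₐ)/2 = 4 × 10^10 m
Vis-viva: v² = GM (2/r − 1/a)
vₚ² = 6.637 × 10^20 × (1 × 10^-10 − 2.5 × 10^-11) = 4.97775 × 10^10 m²/s²
vₚ = 223109 m/s ≈ 223.1 km/s
vₐ² = 6.637 × 10^20 × (3.33333 × 10^-11 − 2.5 × 10^-11) = 5.53083 × 10^9 m²/s²
vₐ = 74369.6 m/s ≈ 74.37 km/s

Final answer: vₚ = 223.1 km/s, vₐ = 74.37 km/s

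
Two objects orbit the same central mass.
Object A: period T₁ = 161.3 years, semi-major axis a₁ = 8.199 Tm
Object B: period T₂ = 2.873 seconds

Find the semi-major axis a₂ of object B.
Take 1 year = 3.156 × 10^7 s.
T₁ = 161.3 years = 5.09063 × 10^9 s
T₂ = 2.873 seconds
a₁ = 8.199 Tm = 8.199 × 10^12 m
Kepler's third law: (T₂/T₁)² = (a₂/a₁)³  ⇒  a₂ = a₁ (T₂/T₁)^(2/3)
T₂/T₁ = 5.6437 × 10^-10
(T₂/T₁)^(2/3) = 6.8293 × 10^-7
a₂ = 8.199 × 10^12 m × 6.8293 × 10^-7 = 5.59934 × 10^6 m ≈ 5.599 Mm

Final answer: a₂ = 5.599 Mm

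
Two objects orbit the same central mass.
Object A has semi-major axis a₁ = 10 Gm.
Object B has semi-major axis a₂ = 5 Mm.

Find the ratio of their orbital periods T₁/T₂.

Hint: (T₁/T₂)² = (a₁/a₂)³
a₁ = 10 Gm = 1 × 10^10 m
a₂ = 5 Mm = 5 × 10^6 m
a₁/a₂ = 2000
T₁/T₂ = (a₁/a₂)^(3/2) = (2000)^1.5 = 89442.7

Final answer: T₁/T₂ = 8.944 × 10^4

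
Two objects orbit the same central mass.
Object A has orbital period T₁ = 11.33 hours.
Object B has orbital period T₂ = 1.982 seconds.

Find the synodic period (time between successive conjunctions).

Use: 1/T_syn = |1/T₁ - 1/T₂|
T₁ = 11.33 hours = 40788 s
T₂ = 1.982 seconds
1/T₁ = 2.4517 × 10^-5 s⁻¹
1/T₂ = 0.504541 s⁻¹
|1/T₁ − 1/T₂| = 0.504516 s⁻¹
T_syn = 1 / |1/T₁ − 1/T₂| = 1.9821 s ≈ 1.982 seconds

Final answer: T_syn = 1.982 seconds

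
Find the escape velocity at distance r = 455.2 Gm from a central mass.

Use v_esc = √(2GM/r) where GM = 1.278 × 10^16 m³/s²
r = 455.2 Gm = 4.552 × 10^11 m
GM = 1.278 × 10^16 m³/s²
2GM/r = 2 × (1.278 × 10^16) / (4.552 × 10^11) = 56151.1 m²/s²
v_esc = √(2GM/r) = 236.962 m/s ≈ 237 m/s

Final answer: 237 m/s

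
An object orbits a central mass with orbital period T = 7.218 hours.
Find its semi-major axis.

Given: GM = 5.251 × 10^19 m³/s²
T = 7.218 hours = 25984.8 s
GM = 5.251 × 10^19 m³/s²
Kepler's third law: a³ = GM T² / (4π²)
T² = 6.7521 × 10^8 s²
a³ = (5.251 × 10^19) × (6.7521 × 10^8) / (4π²) = 8.98092 × 10^26 m³
a = (a³)^(1/3) = 9.64807 × 10^8 m ≈ 964.8 Mm

Final answer: 964.8 Mm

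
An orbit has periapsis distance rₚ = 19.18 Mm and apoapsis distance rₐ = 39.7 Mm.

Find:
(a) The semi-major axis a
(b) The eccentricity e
rₚ = 19.18 Mm = 1.918 × 10^7 m
rₐ = 39.7 Mm = 3.97 × 10^7 m
(a) a = (rₚ + rₐ)/2 = 2.944 × 10^7 m ≈ 29.44 Mm
(b) e = (rₐ − rₚ)/(rₐ + rₚ) = (2.052 × 10^7) / (5.888 × 10^7) = 0.348505

Final answer:
(a) a = 29.44 Mm
(b) e = 0.3485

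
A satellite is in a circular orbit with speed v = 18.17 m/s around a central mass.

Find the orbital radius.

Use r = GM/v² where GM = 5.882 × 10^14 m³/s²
v = 18.17 m/s
GM = 5.882 × 10^14 m³/s²
v² = 330.149 m²/s²
r = GM/v² = (5.882 × 10^14) / 330.149 = 1.78162 × 10^12 m ≈ 1.782 × 10^12 m

Final answer: 1.782 × 10^12 m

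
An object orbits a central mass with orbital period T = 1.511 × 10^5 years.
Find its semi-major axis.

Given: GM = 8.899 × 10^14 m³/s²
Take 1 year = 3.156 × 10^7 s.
T = 1.511 × 10^5 years = 4.76872 × 10^12 s
GM = 8.899 × 10^14 m³/s²
Kepler's third law: a³ = GM T² / (4π²)
T² = 2.27407 × 10^25 s²
a³ = (8.899 × 10^14) × (2.27407 × 10^25) / (4π²) = 5.12607 × 10^38 m³
a = (a³)^(1/3) = 8.00316 × 10^12 m ≈ 8.003 Tm

Final answer: 8.003 Tm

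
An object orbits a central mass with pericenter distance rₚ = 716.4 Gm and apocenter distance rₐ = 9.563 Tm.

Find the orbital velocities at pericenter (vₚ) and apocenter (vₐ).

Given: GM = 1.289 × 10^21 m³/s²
rₚ = 716.4 Gm = 7.164 × 10^11 m
rₐ = 9.563 Tm = 9.563 × 10^12 m
GM = 1.289 × 10^21 m³/s²
a = (rₚ + rₐ)/2 = 5.1397 × 10^12 m
Vis-viva: v² = GM (2/r − 1/a)
vₚ² = 1.289 × 10^21 × (2.79174 × 10^-12 − 1.94564 × 10^-13) = 3.34776 × 10^9 m²/s²
vₚ = 57859.8 m/s ≈ 57.86 km/s
vₐ² = 1.289 × 10^21 × (2.09139 × 10^-13 − 1.94564 × 10^-13) = 1.87878 × 10^7 m²/s²
vₐ = 4334.49 m/s ≈ 4.334 km/s

Final answer: vₚ = 57.86 km/s, vₐ = 4.334 km/s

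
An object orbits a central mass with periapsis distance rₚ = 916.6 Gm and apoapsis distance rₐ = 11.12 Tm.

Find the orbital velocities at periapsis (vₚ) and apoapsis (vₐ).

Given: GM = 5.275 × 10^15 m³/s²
rₚ = 916.6 Gm = 9.166 × 10^11 m
rₐ = 11.12 Tm = 1.112 × 10^13 m
GM = 5.275 × 10^15 m³/s²
a = (rₚ + rₐ)/2 = 6.0183 × 10^12 m
Vis-viva: v² = GM (2/r − 1/a)
vₚ² = 5.275 × 10^15 × (2.18198 × 10^-12 − 1.6616 × 10^-13) = 10633.4 m²/s²
vₚ = 103.119 m/s ≈ 103.1 m/s
vₐ² = 5.275 × 10^15 × (1.79856 × 10^-13 − 1.6616 × 10^-13) = 72.2476 m²/s²
vₐ = 8.49986 m/s ≈ 8.5 m/s

Final answer: vₚ = 103.1 m/s, vₐ = 8.5 m/s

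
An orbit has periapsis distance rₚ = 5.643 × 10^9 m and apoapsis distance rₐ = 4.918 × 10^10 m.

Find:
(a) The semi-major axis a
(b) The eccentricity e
rₚ = 5.643 × 10^9 m
rₐ = 4.918 × 10^10 m
(a) a = (rₚ + rₐ)/2 = 2.74115 × 10^10 m ≈ 2.741 × 10^10 m
(b) e = (rₐ − rₚ)/(rₐ + rₚ) = (4.3537 × 10^10) / (5.4823 × 10^10) = 0.794137

Final answer:
(a) a = 2.741 × 10^10 m
(b) e = 0.7941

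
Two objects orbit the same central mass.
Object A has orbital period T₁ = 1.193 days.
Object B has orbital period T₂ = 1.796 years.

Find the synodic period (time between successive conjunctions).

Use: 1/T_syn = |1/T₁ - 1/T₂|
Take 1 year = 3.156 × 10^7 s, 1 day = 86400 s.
T₁ = 1.193 days = 103075 s
T₂ = 1.796 years = 5.66818 × 10^7 s
1/T₁ = 9.70165 × 10^-6 s⁻¹
1/T₂ = 1.76424 × 10^-8 s⁻¹
|1/T₁ − 1/T₂| = 9.68401 × 10^-6 s⁻¹
T_syn = 1 / |1/T₁ − 1/T₂| = 103263 s ≈ 1.195 days

Final answer: T_syn = 1.195 days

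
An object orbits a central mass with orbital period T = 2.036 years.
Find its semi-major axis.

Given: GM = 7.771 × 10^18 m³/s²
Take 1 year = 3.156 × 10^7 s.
T = 2.036 years = 6.42562 × 10^7 s
GM = 7.771 × 10^18 m³/s²
Kepler's third law: a³ = GM T² / (4π²)
T² = 4.12885 × 10^15 s²
a³ = (7.771 × 10^18) × (4.12885 × 10^15) / (4π²) = 8.12731 × 10^32 m³
a = (a³)^(1/3) = 9.33216 × 10^10 m ≈ 93.32 Gm

Final answer: 93.32 Gm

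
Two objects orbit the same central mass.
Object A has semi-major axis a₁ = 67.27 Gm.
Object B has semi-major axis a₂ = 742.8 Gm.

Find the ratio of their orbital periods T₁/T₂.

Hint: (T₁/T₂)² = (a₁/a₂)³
a₁ = 67.27 Gm = 6.727 × 10^10 m
a₂ = 742.8 Gm = 7.428 × 10^11 m
a₁/a₂ = 0.0905627
T₁/T₂ = (a₁/a₂)^(3/2) = (0.0905627)^1.5 = 0.0272536

Final answer: T₁/T₂ = 0.02725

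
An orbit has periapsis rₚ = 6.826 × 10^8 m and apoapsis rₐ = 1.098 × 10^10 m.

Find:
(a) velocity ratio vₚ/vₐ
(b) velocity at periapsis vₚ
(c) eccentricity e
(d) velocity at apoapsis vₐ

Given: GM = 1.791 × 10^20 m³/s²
rₚ = 6.826 × 10^8 m
rₐ = 1.098 × 10^10 m
GM = 1.791 × 10^20 m³/s²
a = (rₚ + rₐ)/2 = 5.8313 × 10^9 m
e = (rₐ − rₚ)/(rₐ + rₚ) = (1.02974 × 10^10) / (1.16626 × 10^10) = 0.882942
(a) vₚ/vₐ = rₐ/rₚ (angular momentum) = (1.098 × 10^10) / (6.826 × 10^8) = 16.0856 ≈ 16.09
(b) vₚ² = GM (2/rₚ − 1/a) = 1.791 × 10^20 × (2.92997 × 10^-9 − 1.71488 × 10^-10) = 4.94045 × 10^11 m²/s²;  vₚ = 702883 m/s ≈ 702.9 km/s
(c) e = 0.882942 ≈ 0.8829
(d) vₐ² = GM (2/rₐ − 1/a) = 1.791 × 10^20 × (1.82149 × 10^-10 − 1.71488 × 10^-10) = 1.90939 × 10^9 m²/s²;  vₐ = 43696.5 m/s ≈ 43.7 km/s

Final answer:
(a) velocity ratio vₚ/vₐ = 16.09
(b) velocity at periapsis vₚ = 702.9 km/s
(c) eccentricity e = 0.8829
(d) velocity at apoapsis vₐ = 43.7 km/s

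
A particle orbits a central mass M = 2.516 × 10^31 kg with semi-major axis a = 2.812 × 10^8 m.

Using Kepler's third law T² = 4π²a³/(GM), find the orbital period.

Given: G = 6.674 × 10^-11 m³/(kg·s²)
M = 2.516 × 10^31 kg
GM = G × M = 6.674 × 10^-11 × 2.516 × 10^31 = 1.67918 × 10^21 m³/s²
a = 2.812 × 10^8 m
a³ = 2.22355 × 10^25 m³
T = 2π √(a³/GM) = 2π √((2.22355 × 10^25) / (1.67918 × 10^21)) = 2π × 115.073 s
T = 723.027 s ≈ 12.05 minutes

Final answer: 12.05 minutes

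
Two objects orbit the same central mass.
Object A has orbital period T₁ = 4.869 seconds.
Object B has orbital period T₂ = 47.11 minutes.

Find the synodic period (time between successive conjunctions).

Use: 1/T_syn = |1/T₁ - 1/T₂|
T₁ = 4.869 seconds
T₂ = 47.11 minutes = 2826.6 s
1/T₁ = 0.205381 s⁻¹
1/T₂ = 0.000353782 s⁻¹
|1/T₁ − 1/T₂| = 0.205027 s⁻¹
T_syn = 1 / |1/T₁ − 1/T₂| = 4.8774 s ≈ 4.877 seconds

Final answer: T_syn = 4.877 seconds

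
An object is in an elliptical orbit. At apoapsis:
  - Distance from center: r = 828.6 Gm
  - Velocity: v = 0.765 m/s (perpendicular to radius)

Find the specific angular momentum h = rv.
r = 828.6 Gm = 8.286 × 10^11 m
v = 0.765 m/s
h = rv = 8.286 × 10^11 × 0.765 = 6.33879 × 10^11 m²/s ≈ 6.339 × 10^11 m²/s

Final answer: h = 6.339 × 10^11 m²/s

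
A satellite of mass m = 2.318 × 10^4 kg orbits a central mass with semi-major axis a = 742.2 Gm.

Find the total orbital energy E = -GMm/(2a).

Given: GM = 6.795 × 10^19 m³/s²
a = 742.2 Gm = 7.422 × 10^11 m
GM = 6.795 × 10^19 m³/s²
2a = 1.4844 × 10^12 m
GMm = 6.795 × 10^19 × 23180 = 1.57508 × 10^24 m³·kg/s²
E = −GMm/(2a) = -1.06109 × 10^12 J ≈ -1.061 TJ

Final answer: -1.061 TJ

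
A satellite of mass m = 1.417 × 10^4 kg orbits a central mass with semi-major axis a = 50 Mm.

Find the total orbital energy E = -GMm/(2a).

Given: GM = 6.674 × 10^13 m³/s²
a = 50 Mm = 5 × 10^7 m
GM = 6.674 × 10^13 m³/s²
2a = 1 × 10^8 m
GMm = 6.674 × 10^13 × 14170 = 9.45706 × 10^17 m³·kg/s²
E = −GMm/(2a) = -9.45706 × 10^9 J ≈ -9.457 GJ

Final answer: -9.457 GJ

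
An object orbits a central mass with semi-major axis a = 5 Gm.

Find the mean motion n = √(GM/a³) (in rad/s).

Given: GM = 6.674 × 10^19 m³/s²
a = 5 Gm = 5 × 10^9 m
GM = 6.674 × 10^19 m³/s²
a³ = 1.25 × 10^29 m³
GM/a³ = (6.674 × 10^19) / (1.25 × 10^29) = 5.3392 × 10^-10 s⁻²
n = √(GM/a³) = 2.31067 × 10^-5 rad/s ≈ 2.311 × 10^-5 rad/s

Final answer: n = 2.311 × 10^-5 rad/s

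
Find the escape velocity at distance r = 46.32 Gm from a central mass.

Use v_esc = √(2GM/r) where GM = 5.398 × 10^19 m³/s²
r = 46.32 Gm = 4.632 × 10^10 m
GM = 5.398 × 10^19 m³/s²
2GM/r = 2 × (5.398 × 10^19) / (4.632 × 10^10) = 2.33074 × 10^9 m²/s²
v_esc = √(2GM/r) = 48277.8 m/s ≈ 48.28 km/s

Final answer: 48.28 km/s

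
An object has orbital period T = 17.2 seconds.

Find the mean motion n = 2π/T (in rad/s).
T = 17.2 seconds
n = 2π / 17.2 s = 0.365301 rad/s ≈ 0.3653 rad/s

Final answer: n = 0.3653 rad/s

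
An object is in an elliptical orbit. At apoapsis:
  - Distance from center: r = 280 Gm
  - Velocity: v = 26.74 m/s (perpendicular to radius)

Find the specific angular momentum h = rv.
r = 280 Gm = 2.8 × 10^11 m
v = 26.74 m/s
h = rv = 2.8 × 10^11 × 26.74 = 7.4872 × 10^12 m²/s ≈ 7.487 × 10^12 m²/s

Final answer: h = 7.487 × 10^12 m²/s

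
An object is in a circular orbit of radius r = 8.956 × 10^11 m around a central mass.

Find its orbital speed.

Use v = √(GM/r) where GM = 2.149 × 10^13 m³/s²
r = 8.956 × 10^11 m
GM = 2.149 × 10^13 m³/s²
GM/r = (2.149 × 10^13) / (8.956 × 10^11) = 23.9951 m²/s²
v = √(GM/r) = 4.89848 m/s ≈ 4.898 m/s

Final answer: 4.898 m/s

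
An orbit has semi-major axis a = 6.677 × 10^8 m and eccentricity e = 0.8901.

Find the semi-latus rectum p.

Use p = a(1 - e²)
a = 6.677 × 10^8 m
e = 0.8901,  e² = 0.792278,  1 − e² = 0.207722
p = a(1 − e²) = 6.677 × 10^8 m × 0.207722 = 1.38696 × 10^8 m ≈ 1.387 × 10^8 m

Final answer: p = 1.387 × 10^8 m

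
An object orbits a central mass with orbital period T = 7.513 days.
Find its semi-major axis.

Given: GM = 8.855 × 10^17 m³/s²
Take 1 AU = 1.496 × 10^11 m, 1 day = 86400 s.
T = 7.513 days = 649123 s
GM = 8.855 × 10^17 m³/s²
Kepler's third law: a³ = GM T² / (4π²)
T² = 4.21361 × 10^11 s²
a³ = (8.855 × 10^17) × (4.21361 × 10^11) / (4π²) = 9.45112 × 10^27 m³
a = (a³)^(1/3) = 2.11427 × 10^9 m ≈ 0.01413 AU

Final answer: 0.01413 AU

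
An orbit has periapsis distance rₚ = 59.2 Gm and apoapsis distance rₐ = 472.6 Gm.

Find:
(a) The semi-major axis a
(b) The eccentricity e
rₚ = 59.2 Gm = 5.92 × 10^10 m
rₐ = 472.6 Gm = 4.726 × 10^11 m
(a) a = (rₚ + rₐ)/2 = 2.659 × 10^11 m ≈ 265.9 Gm
(b) e = (rₐ − rₚ)/(rₐ + rₚ) = (4.134 × 10^11) / (5.318 × 10^11) = 0.77736

Final answer:
(a) a = 265.9 Gm
(b) e = 0.7774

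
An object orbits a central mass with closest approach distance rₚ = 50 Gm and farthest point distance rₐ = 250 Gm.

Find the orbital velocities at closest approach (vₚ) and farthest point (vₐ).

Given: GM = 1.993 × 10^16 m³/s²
rₚ = 50 Gm = 5 × 10^10 m
rₐ = 250 Gm = 2.5 × 10^11 m
GM = 1.993 × 10^16 m³/s²
a = (rₚ + rₐ)/2 = 1.5 × 10^11 m
Vis-viva: v² = GM (2/r − 1/a)
vₚ² = 1.993 × 10^16 × (4 × 10^-11 − 6.66667 × 10^-12) = 664333 m²/s²
vₚ = 815.066 m/s ≈ 815.1 m/s
vₐ² = 1.993 × 10^16 × (8 × 10^-12 − 6.66667 × 10^-12) = 26573.3 m²/s²
vₐ = 163.013 m/s ≈ 163 m/s

Final answer: vₚ = 815.1 m/s, vₐ = 163 m/s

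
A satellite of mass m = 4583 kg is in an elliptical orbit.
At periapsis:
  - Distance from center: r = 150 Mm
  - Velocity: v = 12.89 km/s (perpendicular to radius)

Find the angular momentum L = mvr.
r = 150 Mm = 1.5 × 10^8 m
v = 12.89 km/s = 12890 m/s
vr = 12890 × 1.5 × 10^8 = 1.9335 × 10^12 m²/s
L = m × vr = 4583 × 1.9335 × 10^12 = 8.86123 × 10^15 kg·m²/s ≈ 8.861 × 10^15 kg·m²/s

Final answer: L = 8.861 × 10^15 kg·m²/s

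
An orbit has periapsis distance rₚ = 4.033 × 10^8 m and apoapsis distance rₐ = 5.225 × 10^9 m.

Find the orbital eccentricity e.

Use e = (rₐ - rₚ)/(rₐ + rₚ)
rₚ = 4.033 × 10^8 m
rₐ = 5.225 × 10^9 m
rₐ − rₚ = 4.8217 × 10^9 m
rₐ + rₚ = 5.6283 × 10^9 m
e = (rₐ − rₚ)/(rₐ + rₚ) = 0.856689

Final answer: e = 0.8567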